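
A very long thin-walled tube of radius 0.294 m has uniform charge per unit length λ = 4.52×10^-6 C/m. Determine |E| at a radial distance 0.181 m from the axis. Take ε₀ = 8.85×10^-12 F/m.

E = 0 (no enclosed charge)

Coaxial Gaussian cylinder, radius r = 0.181 m, length L (r < 0.294 m, inside the shell).
All the surface charge lies outside this cylinder: Q_enc = 0, hence E = 0.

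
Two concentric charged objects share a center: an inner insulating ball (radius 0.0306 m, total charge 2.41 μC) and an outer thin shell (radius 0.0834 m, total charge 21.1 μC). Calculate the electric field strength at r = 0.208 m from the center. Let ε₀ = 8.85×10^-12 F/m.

E = 4.89e6 V/m

Use a concentric Gaussian sphere at r = 0.208 m (r > 0.0834 m, enclosing both).
Q_enc = (2.41 μC) + (21.1 μC) = 2.351×10^-5 C.
Since E is radial and uniform over the Gaussian sphere, Φ = E·4πr² = Q_enc/ε₀.
E = |Q_enc|/(4πε₀r²) = (2.351e-5)/(4π·8.85×10^-12·(0.208)²) = 4.89×10^6 N/C.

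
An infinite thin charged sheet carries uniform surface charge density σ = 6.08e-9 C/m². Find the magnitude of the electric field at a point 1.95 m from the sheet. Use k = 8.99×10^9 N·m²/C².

|E| ≈ 343 N/C

By planar symmetry E is perpendicular to the sheet and uniform; use a Gaussian pillbox with flat faces of area A on each side of the sheet.
Only the two end caps contribute flux: Φ = 2EA. With Q_enc = σA, Gauss's law gives E = |σ|/(2ε₀).
E = 2πk|σ| = 2π(8.99×10^9)(6.08×10^-9) = 343 N/C.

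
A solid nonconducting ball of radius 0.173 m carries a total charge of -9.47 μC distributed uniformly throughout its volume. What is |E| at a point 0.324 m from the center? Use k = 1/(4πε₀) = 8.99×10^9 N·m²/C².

8.11×10^5 N/C

Use a concentric Gaussian sphere at r = 0.324 m (r > R, so the entire charge is enclosed).
Q_enc = -9.47 μC = -9.47×10^-6 C.
Since E is radial and uniform over the Gaussian sphere, Φ = E·4πr² = Q_enc/ε₀.
E = k|Q_enc|/r² = (8.99×10^9)(9.47×10^-6)/(0.324)² = 8.11e5 N/C.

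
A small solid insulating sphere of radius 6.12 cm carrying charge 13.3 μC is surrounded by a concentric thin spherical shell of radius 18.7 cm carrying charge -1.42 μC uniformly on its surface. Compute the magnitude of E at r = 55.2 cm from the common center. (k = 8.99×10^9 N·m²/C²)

Symmetry ⇒ E = E(r) r̂. Gaussian sphere of radius r = 55.2 cm (r > 18.7 cm, enclosing both).
Q_enc = (13.3 μC) + (-1.42 μC) = 1.188e-5 C.
Applying ∮E·dA = Q_enc/ε₀ with Φ = E(4πr²):
E = k|Q_enc|/r² = (8.99×10^9)(1.188×10^-5)/(0.552)² = 3.51×10^5 N/C.

3.51×10^5 V/m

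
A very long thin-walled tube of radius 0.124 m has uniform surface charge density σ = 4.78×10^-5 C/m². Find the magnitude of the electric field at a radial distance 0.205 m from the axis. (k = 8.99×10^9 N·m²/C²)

3.27×10^6 N/C

By cylindrical symmetry E is radial; use a coaxial Gaussian cylinder of radius 0.205 m and length L (r > 0.124 m).
The whole shell is enclosed: λ_enc = σ·2πR = (4.78×10^-5)·2π·(0.124) = 3.724e-5 C/m.
Gauss's law: E·2πrL = λ_enc L/ε₀.
E = 2k|λ_enc|/r = 2(8.99×10^9)(3.724×10^-5)/(0.205) = 3.27×10^6 N/C.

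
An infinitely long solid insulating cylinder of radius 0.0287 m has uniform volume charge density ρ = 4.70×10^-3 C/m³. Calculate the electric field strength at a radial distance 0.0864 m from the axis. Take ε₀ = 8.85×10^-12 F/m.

|E| ≈ 2.53×10^6 V/m

Take a coaxial cylindrical Gaussian surface of radius r = 0.0864 m and length L (r > 0.0287 m, full cross-section enclosed).
λ_enc = ρ·πR² = (4.70e-3)π(0.0287)² = 1.216e-5 C/m.
Since E is radial and uniform over the curved surface, Φ = E·2πrL = Q_enc/ε₀ = λ_enc L/ε₀.
E = |λ_enc|/(2πε₀r) = (1.216×10^-5)/(2π·8.85×10^-12·0.0864) = 2.53e6 N/C.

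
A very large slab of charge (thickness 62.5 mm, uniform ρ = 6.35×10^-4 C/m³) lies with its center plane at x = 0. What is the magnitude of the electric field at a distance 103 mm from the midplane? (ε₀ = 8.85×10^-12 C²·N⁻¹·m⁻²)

The point |x| = 103 mm lies outside the slab (half-thickness 0.03125 m). A symmetric pillbox spanning the full slab encloses Q_enc = ρ·d·A.
Flux = 2EA ⇒ E = |ρ|d/(2ε₀), independent of distance outside.
E = (6.35×10^-4)(0.0625)/(2·8.85×10^-12) = 2.24×10^6 N/C.

|E| ≈ 2.24e6 V/m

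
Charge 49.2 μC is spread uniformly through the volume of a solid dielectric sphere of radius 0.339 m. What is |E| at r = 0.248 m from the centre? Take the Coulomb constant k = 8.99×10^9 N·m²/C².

By spherical symmetry E is radial; choose a Gaussian sphere of radius r = 0.248 m (r < R).
Only the charge within r is enclosed: Q_enc = Q·(r/R)³ = (49.2 μC)·(0.248 m/0.339 m)³ = 1.926e-5 C.
By Gauss's law, ∮E·dA = E·4πr² = Q_enc/ε₀.
E = k|Q_enc|/r² = (8.99×10^9)(1.926e-5)/(0.248)² = 2.82×10^6 N/C.

|E| ≈ 2.82×10^6 N/C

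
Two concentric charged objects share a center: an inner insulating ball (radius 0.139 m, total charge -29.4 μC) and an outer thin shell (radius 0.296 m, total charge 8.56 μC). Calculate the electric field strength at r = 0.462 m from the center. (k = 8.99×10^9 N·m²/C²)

Take a concentric spherical Gaussian surface of radius r = 0.462 m (r > 0.296 m, enclosing both).
Q_enc = (-29.4 μC) + (8.56 μC) = -2.084×10^-5 C.
Since E is radial and uniform over the Gaussian sphere, Φ = E·4πr² = Q_enc/ε₀.
E = k|Q_enc|/r² = (8.99×10^9)(2.084×10^-5)/(0.462)² = 8.78×10^5 N/C.

8.78×10^5 V/m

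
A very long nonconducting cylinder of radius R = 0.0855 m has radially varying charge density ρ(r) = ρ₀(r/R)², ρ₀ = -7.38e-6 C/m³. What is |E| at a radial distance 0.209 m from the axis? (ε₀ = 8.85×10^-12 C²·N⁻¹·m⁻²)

Coaxial Gaussian cylinder, radius r = 0.209 m, length L (r > R, full charge per length enclosed).
λ_enc = 2π ∫₀^R ρ₀(r'/R)^2 r' dr' = 2πρ₀R²/4 = -8.474e-8 C/m.
Gauss's law: E·2πrL = λ_enc L/ε₀.
E = |λ_enc|/(2πε₀r) = (8.474×10^-8)/(2π·8.85×10^-12·0.209) = 7.29×10^3 N/C.

E = 7.29e3 V/m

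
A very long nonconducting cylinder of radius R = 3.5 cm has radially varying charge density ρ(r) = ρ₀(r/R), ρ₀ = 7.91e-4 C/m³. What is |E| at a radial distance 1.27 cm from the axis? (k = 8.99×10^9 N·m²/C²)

E = 1.37×10^5 N/C

By cylindrical symmetry E is radial; use a coaxial Gaussian cylinder of radius 1.27 cm and length L (r < R).
λ_enc = ∫₀^r ρ(r')·2πr' dr' = (2πρ₀/R)·r^3/3 = 9.696×10^-8 C/m.
By Gauss's law (flux through the curved wall only), E·2πrL = λ_enc L/ε₀.
E = 2k|λ_enc|/r = 2(8.99×10^9)(9.696×10^-8)/(0.0127) = 1.37×10^5 N/C.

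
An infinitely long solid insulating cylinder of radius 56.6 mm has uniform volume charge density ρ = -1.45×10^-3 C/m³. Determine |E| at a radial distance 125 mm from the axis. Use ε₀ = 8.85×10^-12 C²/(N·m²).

|E| = 2.10e6 N/C

Coaxial Gaussian cylinder, radius r = 125 mm, length L (r > 56.6 mm, full cross-section enclosed).
λ_enc = ρ·πR² = (-1.45×10^-3)π(0.0566)² = -1.459e-5 C/m.
Gauss's law: E·2πrL = λ_enc L/ε₀.
E = |λ_enc|/(2πε₀r) = (1.459×10^-5)/(2π·8.85×10^-12·0.125) = 2.10×10^6 N/C.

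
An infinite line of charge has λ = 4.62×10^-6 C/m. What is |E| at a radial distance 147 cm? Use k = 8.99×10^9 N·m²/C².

Choose a coaxial cylinder of radius r = 147 cm (arbitrary length L) as the Gaussian surface.
Q_enc = λL, so λ_enc = 4.62×10^-6 C/m.
Since E is radial and uniform over the curved surface, Φ = E·2πrL = Q_enc/ε₀ = λ_enc L/ε₀.
E = 2k|λ_enc|/r = 2(8.99×10^9)(4.62×10^-6)/(1.47) = 5.65×10^4 N/C.

5.65×10^4 N/C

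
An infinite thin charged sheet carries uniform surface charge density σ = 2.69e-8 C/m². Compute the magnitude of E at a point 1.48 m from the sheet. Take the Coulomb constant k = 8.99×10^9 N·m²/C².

E ≈ 1.52e3 N/C

The symmetry is planar: E is normal to the sheet and the same magnitude on both sides. Take a pillbox straddling the sheet with end-cap area A.
Only the two end caps contribute flux: Φ = 2EA. With Q_enc = σA, Gauss's law gives E = |σ|/(2ε₀).
E = 2πk|σ| = 2π(8.99×10^9)(2.69×10^-8) = 1.52e3 N/C.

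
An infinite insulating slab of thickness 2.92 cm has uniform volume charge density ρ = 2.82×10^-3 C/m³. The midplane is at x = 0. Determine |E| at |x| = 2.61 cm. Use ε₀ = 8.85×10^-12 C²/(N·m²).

The point |x| = 2.61 cm lies outside the slab (half-thickness 0.0146 m). A symmetric pillbox spanning the full slab encloses Q_enc = ρ·d·A.
Flux = 2EA ⇒ E = |ρ|d/(2ε₀), independent of distance outside.
E = (2.82×10^-3)(0.0292)/(2·8.85×10^-12) = 4.65e6 N/C.

|E| ≈ 4.65×10^6 V/m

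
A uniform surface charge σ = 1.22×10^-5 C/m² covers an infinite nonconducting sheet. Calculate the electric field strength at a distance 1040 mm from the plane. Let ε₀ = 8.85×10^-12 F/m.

E = 6.89×10^5 V/m

Choose a cylindrical pillbox piercing the sheet, end faces (area A) parallel to it.
Flux Φ = 2EA and Q_enc = σA, so 2EA = σA/ε₀ ⇒ E = |σ|/(2ε₀), independent of distance.
E = |σ|/(2ε₀) = (1.22e-5)/(2·8.85×10^-12) = 6.89×10^5 N/C.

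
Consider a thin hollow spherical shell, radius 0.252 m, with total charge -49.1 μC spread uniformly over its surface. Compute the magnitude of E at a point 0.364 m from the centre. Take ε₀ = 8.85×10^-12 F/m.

3.33e6 N/C

Take a concentric spherical Gaussian surface of radius r = 0.364 m (r > 0.252 m).
The entire shell is enclosed: Q_enc = -4.91×10^-5 C.
Applying ∮E·dA = Q_enc/ε₀ with Φ = E(4πr²):
E = |Q_enc|/(4πε₀r²) = (4.91×10^-5)/(4π·8.85×10^-12·(0.364)²) = 3.33×10^6 N/C.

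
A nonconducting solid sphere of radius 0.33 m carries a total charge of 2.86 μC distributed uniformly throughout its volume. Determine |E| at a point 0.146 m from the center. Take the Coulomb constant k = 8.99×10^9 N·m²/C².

Symmetry ⇒ E = E(r) r̂. Gaussian sphere of radius r = 0.146 m (r < R).
For a uniform sphere the enclosed fraction is (r/R)³, so Q_enc = (2.86 μC)(0.146/0.33)³ = 2.477e-7 C.
Applying ∮E·dA = Q_enc/ε₀ with Φ = E(4πr²):
E = k|Q_enc|/r² = (8.99×10^9)(2.477e-7)/(0.146)² = 1.04×10^5 N/C.

|E| ≈ 1.04×10^5 V/m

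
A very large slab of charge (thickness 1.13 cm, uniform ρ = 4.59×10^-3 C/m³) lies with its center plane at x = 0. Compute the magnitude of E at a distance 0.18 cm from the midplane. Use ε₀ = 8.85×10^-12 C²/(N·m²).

By symmetry E is perpendicular to the slab. A Gaussian pillbox from −0.18 cm to +0.18 cm (face area A) lies entirely within the slab.
Q_enc = ρ·(2x)·A and flux = 2EA, so 2EA = 2ρxA/ε₀ ⇒ E = |ρ|x/ε₀.
E = (4.59e-3)(0.0018)/(8.85×10^-12) = 9.34×10^5 N/C.

9.34e5 V/m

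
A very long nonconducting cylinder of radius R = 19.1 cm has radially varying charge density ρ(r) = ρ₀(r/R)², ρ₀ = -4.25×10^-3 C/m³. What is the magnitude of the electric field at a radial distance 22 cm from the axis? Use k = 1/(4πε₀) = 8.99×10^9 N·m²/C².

1.99e7 N/C

Choose a coaxial cylinder of radius r = 22 cm (arbitrary length L) as the Gaussian surface (r > R, full charge per length enclosed).
λ_enc = 2π ∫₀^R ρ₀(r'/R)^2 r' dr' = 2πρ₀R²/4 = -2.435×10^-4 C/m.
By Gauss's law (flux through the curved wall only), E·2πrL = λ_enc L/ε₀.
E = 2k|λ_enc|/r = 2(8.99×10^9)(2.435×10^-4)/(0.22) = 1.99e7 N/C.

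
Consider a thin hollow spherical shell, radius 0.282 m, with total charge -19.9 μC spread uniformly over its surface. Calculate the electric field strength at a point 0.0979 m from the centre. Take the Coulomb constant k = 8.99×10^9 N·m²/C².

Symmetry ⇒ E = E(r) r̂. Gaussian sphere of radius r = 0.0979 m (inside the shell, r < 0.282 m).
No charge lies within this surface, so Q_enc = 0 and Gauss's law gives E·4πr² = 0 ⇒ E = 0.

|E| = 0 N/C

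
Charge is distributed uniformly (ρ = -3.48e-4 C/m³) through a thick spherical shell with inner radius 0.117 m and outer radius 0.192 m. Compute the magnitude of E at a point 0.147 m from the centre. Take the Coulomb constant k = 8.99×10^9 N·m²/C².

Use a concentric Gaussian sphere at r = 0.147 m (within the shell material, 0.117 m < r < 0.192 m).
Only the shell between 0.117 m and r is enclosed: Q_enc = ρ·(4π/3)(r³ − a³) = (-3.48×10^-4)·(4π/3)·((0.147)³ − (0.117)³) = -2.296×10^-6 C.
By Gauss's law, ∮E·dA = E·4πr² = Q_enc/ε₀.
E = k|Q_enc|/r² = (8.99×10^9)(2.296×10^-6)/(0.147)² = 9.55e5 N/C.

|E| ≈ 9.55×10^5 N/C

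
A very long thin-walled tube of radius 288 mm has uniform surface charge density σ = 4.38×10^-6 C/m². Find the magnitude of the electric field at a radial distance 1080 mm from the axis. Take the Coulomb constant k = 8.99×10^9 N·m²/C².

Coaxial Gaussian cylinder, radius r = 1080 mm, length L (r > 288 mm).
The whole shell is enclosed: λ_enc = σ·2πR = (4.38×10^-6)·2π·(0.288) = 7.926×10^-6 C/m.
Gauss's law: E·2πrL = λ_enc L/ε₀.
E = 2k|λ_enc|/r = 2(8.99×10^9)(7.926e-6)/(1.08) = 1.32×10^5 N/C.

|E| = 1.32×10^5 V/m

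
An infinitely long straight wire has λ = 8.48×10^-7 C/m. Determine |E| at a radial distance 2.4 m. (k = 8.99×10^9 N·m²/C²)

Choose a coaxial cylinder of radius r = 2.4 m (arbitrary length L) as the Gaussian surface.
Q_enc = λL, so λ_enc = 8.48×10^-7 C/m.
Gauss's law: E·2πrL = λ_enc L/ε₀.
E = 2k|λ_enc|/r = 2(8.99×10^9)(8.48e-7)/(2.4) = 6.35×10^3 N/C.

|E| = 6.35×10^3 V/m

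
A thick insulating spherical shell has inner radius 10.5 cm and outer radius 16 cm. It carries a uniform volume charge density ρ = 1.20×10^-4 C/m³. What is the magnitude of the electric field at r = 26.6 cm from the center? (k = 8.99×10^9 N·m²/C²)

Take a concentric spherical Gaussian surface of radius r = 26.6 cm (r > 16 cm, enclosing the whole shell).
Q_enc = ρ·(4π/3)(b³ − a³) = (1.20×10^-4)·(4π/3)·((0.16)³ − (0.105)³) = 1.477×10^-6 C.
Gauss's law: E·4πr² = Q_enc/ε₀.
E = k|Q_enc|/r² = (8.99×10^9)(1.477×10^-6)/(0.266)² = 1.88×10^5 N/C.

E ≈ 1.88e5 N/C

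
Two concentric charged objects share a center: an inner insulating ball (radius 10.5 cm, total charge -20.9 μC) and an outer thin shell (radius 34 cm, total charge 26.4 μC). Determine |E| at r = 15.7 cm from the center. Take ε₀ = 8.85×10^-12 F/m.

7.62e6 N/C

Use a concentric Gaussian sphere at r = 15.7 cm (between the bodies, 10.5 cm < r < 34 cm).
Only the inner charge is enclosed; the outer shell contributes nothing inside itself. Q_enc = -20.9 μC = -2.09×10^-5 C.
By Gauss's law, ∮E·dA = E·4πr² = Q_enc/ε₀.
E = |Q_enc|/(4πε₀r²) = (2.09×10^-5)/(4π·8.85×10^-12·(0.157)²) = 7.62×10^6 N/C.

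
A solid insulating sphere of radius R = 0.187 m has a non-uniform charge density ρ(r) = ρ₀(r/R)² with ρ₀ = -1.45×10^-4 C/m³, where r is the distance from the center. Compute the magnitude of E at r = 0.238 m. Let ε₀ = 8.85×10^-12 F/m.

E = 3.78e5 N/C

By spherical symmetry E is radial; choose a Gaussian sphere of radius r = 0.238 m (r > R, all charge enclosed).
Q_enc = 4π ∫₀^R ρ₀(r'/R)^2 r'² dr' = 4πρ₀R³/5 = -2.383×10^-6 C.
By Gauss's law, ∮E·dA = E·4πr² = Q_enc/ε₀.
E = |Q_enc|/(4πε₀r²) = (2.383×10^-6)/(4π·8.85×10^-12·(0.238)²) = 3.78×10^5 N/C.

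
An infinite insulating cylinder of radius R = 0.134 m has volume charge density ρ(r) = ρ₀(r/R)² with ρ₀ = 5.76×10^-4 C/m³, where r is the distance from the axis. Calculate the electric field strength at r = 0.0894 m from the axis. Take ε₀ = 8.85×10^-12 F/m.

By cylindrical symmetry E is radial; use a coaxial Gaussian cylinder of radius 0.0894 m and length L (r < R).
Integrating ρ over the cross-section to radius r: λ_enc = (2πρ₀/R²) ∫₀^r r'^3 dr' = 2πρ₀ r^4/(4·R²) = 3.219×10^-6 C/m.
Gauss's law: E·2πrL = λ_enc L/ε₀.
E = |λ_enc|/(2πε₀r) = (3.219×10^-6)/(2π·8.85×10^-12·0.0894) = 6.47e5 N/C.

|E| ≈ 6.47e5 N/C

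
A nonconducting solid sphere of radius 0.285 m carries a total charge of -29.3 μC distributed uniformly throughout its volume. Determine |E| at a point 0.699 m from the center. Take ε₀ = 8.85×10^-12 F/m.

|E| ≈ 5.39×10^5 V/m

Symmetry ⇒ E = E(r) r̂. Gaussian sphere of radius r = 0.699 m (r > R, so the entire charge is enclosed).
Q_enc = -29.3 μC = -2.93e-5 C.
By Gauss's law, ∮E·dA = E·4πr² = Q_enc/ε₀.
E = |Q_enc|/(4πε₀r²) = (2.93×10^-5)/(4π·8.85×10^-12·(0.699)²) = 5.39e5 N/C.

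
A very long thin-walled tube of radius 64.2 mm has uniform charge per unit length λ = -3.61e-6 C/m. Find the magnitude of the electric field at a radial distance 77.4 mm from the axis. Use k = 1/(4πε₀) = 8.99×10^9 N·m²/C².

|E| ≈ 8.39×10^5 N/C

Take a coaxial cylindrical Gaussian surface of radius r = 77.4 mm and length L (r > 64.2 mm).
The full line charge is enclosed: λ_enc = -3.61×10^-6 C/m.
By Gauss's law (flux through the curved wall only), E·2πrL = λ_enc L/ε₀.
E = 2k|λ_enc|/r = 2(8.99×10^9)(3.61e-6)/(0.0774) = 8.39e5 N/C.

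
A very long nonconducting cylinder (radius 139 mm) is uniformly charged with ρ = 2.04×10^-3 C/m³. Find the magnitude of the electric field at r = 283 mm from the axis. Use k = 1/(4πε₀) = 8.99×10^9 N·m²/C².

By cylindrical symmetry E is radial; use a coaxial Gaussian cylinder of radius 283 mm and length L (r > 139 mm, full cross-section enclosed).
λ_enc = ρ·πR² = (2.04×10^-3)π(0.139)² = 1.238e-4 C/m.
Since E is radial and uniform over the curved surface, Φ = E·2πrL = Q_enc/ε₀ = λ_enc L/ε₀.
E = 2k|λ_enc|/r = 2(8.99×10^9)(1.238e-4)/(0.283) = 7.87×10^6 N/C.

|E| = 7.87×10^6 V/m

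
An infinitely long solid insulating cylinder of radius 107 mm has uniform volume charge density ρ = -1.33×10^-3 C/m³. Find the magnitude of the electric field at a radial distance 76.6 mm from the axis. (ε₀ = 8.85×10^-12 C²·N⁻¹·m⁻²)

|E| ≈ 5.76e6 N/C

Coaxial Gaussian cylinder, radius r = 76.6 mm, length L (r < R).
Enclosed charge per unit length: λ_enc = ρ·πr² = (-1.33e-3)π(0.0766)² = -2.452e-5 C/m.
Since E is radial and uniform over the curved surface, Φ = E·2πrL = Q_enc/ε₀ = λ_enc L/ε₀.
E = |λ_enc|/(2πε₀r) = (2.452×10^-5)/(2π·8.85×10^-12·0.0766) = 5.76×10^6 N/C.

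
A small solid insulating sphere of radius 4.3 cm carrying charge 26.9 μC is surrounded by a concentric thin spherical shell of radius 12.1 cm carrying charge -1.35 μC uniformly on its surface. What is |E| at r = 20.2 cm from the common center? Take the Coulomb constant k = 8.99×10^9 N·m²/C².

By spherical symmetry E is radial; choose a Gaussian sphere of radius r = 20.2 cm (r > 12.1 cm, enclosing both).
Q_enc = (26.9 μC) + (-1.35 μC) = 2.555×10^-5 C.
Since E is radial and uniform over the Gaussian sphere, Φ = E·4πr² = Q_enc/ε₀.
E = k|Q_enc|/r² = (8.99×10^9)(2.555e-5)/(0.202)² = 5.63e6 N/C.

|E| = 5.63e6 N/C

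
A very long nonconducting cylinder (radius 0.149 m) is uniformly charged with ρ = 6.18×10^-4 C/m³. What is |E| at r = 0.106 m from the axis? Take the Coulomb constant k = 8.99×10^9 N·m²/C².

|E| ≈ 3.70×10^6 N/C

Take a coaxial cylindrical Gaussian surface of radius r = 0.106 m and length L (r < R).
Charge inside radius r per length L is ρ·πr²·L, so λ_enc = ρπr² = 2.181×10^-5 C/m.
Applying ∮E·dA = Q_enc/ε₀ with the end caps contributing no flux:
E = 2k|λ_enc|/r = 2(8.99×10^9)(2.181×10^-5)/(0.106) = 3.70×10^6 N/C.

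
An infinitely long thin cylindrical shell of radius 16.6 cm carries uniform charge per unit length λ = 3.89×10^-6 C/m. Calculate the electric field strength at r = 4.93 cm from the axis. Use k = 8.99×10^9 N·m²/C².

E = 0 (no enclosed charge)

By cylindrical symmetry E is radial; use a coaxial Gaussian cylinder of radius 4.93 cm and length L (r < 16.6 cm, inside the shell).
No charge is enclosed, so Gauss's law gives E·2πrL = 0 ⇒ E = 0.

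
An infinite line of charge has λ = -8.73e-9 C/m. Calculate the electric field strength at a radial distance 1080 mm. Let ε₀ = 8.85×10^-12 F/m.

|E| ≈ 145 N/C

Take a coaxial cylindrical Gaussian surface of radius r = 1080 mm and length L.
Q_enc = λL, so λ_enc = -8.73×10^-9 C/m.
Since E is radial and uniform over the curved surface, Φ = E·2πrL = Q_enc/ε₀ = λ_enc L/ε₀.
E = |λ_enc|/(2πε₀r) = (8.73e-9)/(2π·8.85×10^-12·1.08) = 145 N/C.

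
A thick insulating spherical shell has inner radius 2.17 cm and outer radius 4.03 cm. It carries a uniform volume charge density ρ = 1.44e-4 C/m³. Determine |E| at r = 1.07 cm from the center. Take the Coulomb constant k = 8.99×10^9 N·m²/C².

By spherical symmetry E is radial; choose a Gaussian sphere of radius r = 1.07 cm (r < 2.17 cm, inside the empty cavity).
No charge is enclosed, so by Gauss's law E·4πr² = 0 ⇒ E = 0.

E = 0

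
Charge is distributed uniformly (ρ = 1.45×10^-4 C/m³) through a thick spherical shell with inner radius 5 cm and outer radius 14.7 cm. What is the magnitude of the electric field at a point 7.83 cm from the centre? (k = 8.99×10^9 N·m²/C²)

Take a concentric spherical Gaussian surface of radius r = 7.83 cm (within the shell material, 5 cm < r < 14.7 cm).
Enclosed charge is the volume from a to r: Q_enc = (4π/3)ρ(r³ − a³) = 2.156×10^-7 C.
By Gauss's law, ∮E·dA = E·4πr² = Q_enc/ε₀.
E = k|Q_enc|/r² = (8.99×10^9)(2.156×10^-7)/(0.0783)² = 3.16×10^5 N/C.

E ≈ 3.16×10^5 V/m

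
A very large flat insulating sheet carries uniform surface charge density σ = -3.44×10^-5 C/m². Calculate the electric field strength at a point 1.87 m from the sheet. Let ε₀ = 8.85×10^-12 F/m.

|E| = 1.94×10^6 N/C

The symmetry is planar: E is normal to the sheet and the same magnitude on both sides. Take a pillbox straddling the sheet with end-cap area A.
Flux Φ = 2EA and Q_enc = σA, so 2EA = σA/ε₀ ⇒ E = |σ|/(2ε₀), independent of distance.
E = |σ|/(2ε₀) = (3.44×10^-5)/(2·8.85×10^-12) = 1.94×10^6 N/C.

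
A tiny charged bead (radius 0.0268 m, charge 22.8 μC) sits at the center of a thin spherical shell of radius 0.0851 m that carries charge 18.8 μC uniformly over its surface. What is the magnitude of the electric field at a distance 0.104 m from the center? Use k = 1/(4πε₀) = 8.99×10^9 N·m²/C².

Symmetry ⇒ E = E(r) r̂. Gaussian sphere of radius r = 0.104 m (r > 0.0851 m, enclosing both).
Q_enc = (22.8 μC) + (18.8 μC) = 4.16×10^-5 C.
Applying ∮E·dA = Q_enc/ε₀ with Φ = E(4πr²):
E = k|Q_enc|/r² = (8.99×10^9)(4.16×10^-5)/(0.104)² = 3.46×10^7 N/C.

|E| = 3.46e7 N/C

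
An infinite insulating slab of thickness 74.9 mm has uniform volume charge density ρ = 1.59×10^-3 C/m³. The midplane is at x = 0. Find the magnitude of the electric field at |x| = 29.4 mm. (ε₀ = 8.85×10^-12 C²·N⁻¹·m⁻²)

E ≈ 5.28e6 N/C

By symmetry E is perpendicular to the slab. A Gaussian pillbox from −29.4 mm to +29.4 mm (face area A) lies entirely within the slab.
Q_enc = ρ·(2x)·A and flux = 2EA, so 2EA = 2ρxA/ε₀ ⇒ E = |ρ|x/ε₀.
E = (1.59e-3)(0.0294)/(8.85×10^-12) = 5.28×10^6 N/C.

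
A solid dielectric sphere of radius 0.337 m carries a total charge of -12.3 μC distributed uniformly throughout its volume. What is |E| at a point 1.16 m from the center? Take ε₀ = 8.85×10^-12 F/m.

|E| = 8.22e4 N/C

By spherical symmetry E is radial; choose a Gaussian sphere of radius r = 1.16 m (r > R, so the entire charge is enclosed).
Q_enc = -12.3 μC = -1.23×10^-5 C.
Applying ∮E·dA = Q_enc/ε₀ with Φ = E(4πr²):
E = |Q_enc|/(4πε₀r²) = (1.23e-5)/(4π·8.85×10^-12·(1.16)²) = 8.22e4 N/C.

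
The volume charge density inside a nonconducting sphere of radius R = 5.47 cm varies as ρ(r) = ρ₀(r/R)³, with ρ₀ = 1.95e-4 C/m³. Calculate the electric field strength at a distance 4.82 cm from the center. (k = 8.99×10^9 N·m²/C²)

E ≈ 1.21e5 N/C

By spherical symmetry E is radial; choose a Gaussian sphere of radius r = 4.82 cm (r < R).
Integrate the density: Q_enc = 4π ∫₀^r ρ₀(r'/R)^3 r'² dr' = 4πρ₀ r^6/(6·R³) = 3.129×10^-8 C.
Applying ∮E·dA = Q_enc/ε₀ with Φ = E(4πr²):
E = k|Q_enc|/r² = (8.99×10^9)(3.129×10^-8)/(0.0482)² = 1.21e5 N/C.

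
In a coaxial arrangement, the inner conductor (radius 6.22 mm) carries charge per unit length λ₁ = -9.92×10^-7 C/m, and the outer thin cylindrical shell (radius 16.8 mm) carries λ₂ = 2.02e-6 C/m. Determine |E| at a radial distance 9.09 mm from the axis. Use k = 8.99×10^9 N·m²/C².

|E| ≈ 1.96×10^6 N/C

Take a coaxial cylindrical Gaussian surface of radius r = 9.09 mm and length L (between the conductors, 6.22 mm < r < 16.8 mm).
Only the inner wire is enclosed; the outer shell contributes nothing inside itself. λ_enc = λ₁ = -9.92×10^-7 C/m.
Applying ∮E·dA = Q_enc/ε₀ with the end caps contributing no flux:
E = 2k|λ_enc|/r = 2(8.99×10^9)(9.92×10^-7)/(0.00909) = 1.96×10^6 N/C.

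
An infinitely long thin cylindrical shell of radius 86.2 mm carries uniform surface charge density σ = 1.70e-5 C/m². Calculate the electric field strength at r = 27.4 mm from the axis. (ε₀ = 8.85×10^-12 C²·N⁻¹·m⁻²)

E = 0

By cylindrical symmetry E is radial; use a coaxial Gaussian cylinder of radius 27.4 mm and length L (r < 86.2 mm, inside the shell).
All the surface charge lies outside this cylinder: Q_enc = 0, hence E = 0.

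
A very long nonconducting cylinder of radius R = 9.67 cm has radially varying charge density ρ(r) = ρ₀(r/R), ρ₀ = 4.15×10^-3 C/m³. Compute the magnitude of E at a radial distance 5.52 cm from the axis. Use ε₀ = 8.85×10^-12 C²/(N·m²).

Take a coaxial cylindrical Gaussian surface of radius r = 5.52 cm and length L (r < R).
Integrating ρ over the cross-section to radius r: λ_enc = (2πρ₀/R) ∫₀^r r'^2 dr' = 2πρ₀ r^3/(3·R) = 1.512×10^-5 C/m.
Gauss's law: E·2πrL = λ_enc L/ε₀.
E = |λ_enc|/(2πε₀r) = (1.512×10^-5)/(2π·8.85×10^-12·0.0552) = 4.93×10^6 N/C.

E = 4.93e6 N/C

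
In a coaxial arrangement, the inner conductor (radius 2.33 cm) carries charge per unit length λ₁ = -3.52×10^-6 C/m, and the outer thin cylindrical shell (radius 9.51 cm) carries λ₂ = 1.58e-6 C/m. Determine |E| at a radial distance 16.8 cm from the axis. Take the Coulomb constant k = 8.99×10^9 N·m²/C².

2.08e5 N/C

Coaxial Gaussian cylinder, radius r = 16.8 cm, length L (r > 9.51 cm, enclosing both).
λ_enc = λ₁ + λ₂ = (-3.52×10^-6) + (1.58×10^-6) = -1.94×10^-6 C/m.
Since E is radial and uniform over the curved surface, Φ = E·2πrL = Q_enc/ε₀ = λ_enc L/ε₀.
E = 2k|λ_enc|/r = 2(8.99×10^9)(1.94×10^-6)/(0.168) = 2.08×10^5 N/C.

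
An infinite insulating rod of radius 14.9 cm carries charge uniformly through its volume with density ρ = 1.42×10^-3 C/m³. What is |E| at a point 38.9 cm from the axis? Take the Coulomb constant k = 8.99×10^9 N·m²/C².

Take a coaxial cylindrical Gaussian surface of radius r = 38.9 cm and length L (r > 14.9 cm, full cross-section enclosed).
λ_enc = ρ·πR² = (1.42×10^-3)π(0.149)² = 9.904×10^-5 C/m.
Gauss's law: E·2πrL = λ_enc L/ε₀.
E = 2k|λ_enc|/r = 2(8.99×10^9)(9.904×10^-5)/(0.389) = 4.58e6 N/C.

|E| ≈ 4.58×10^6 N/C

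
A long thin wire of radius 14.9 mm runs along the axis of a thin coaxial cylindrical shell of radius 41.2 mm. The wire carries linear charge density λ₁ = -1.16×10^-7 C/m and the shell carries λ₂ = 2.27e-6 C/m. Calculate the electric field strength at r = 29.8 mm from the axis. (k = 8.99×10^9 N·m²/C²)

|E| ≈ 7.00×10^4 V/m

Choose a coaxial cylinder of radius r = 29.8 mm (arbitrary length L) as the Gaussian surface (between the conductors, 14.9 mm < r < 41.2 mm).
Only the inner wire is enclosed; the outer shell contributes nothing inside itself. λ_enc = λ₁ = -1.16×10^-7 C/m.
By Gauss's law (flux through the curved wall only), E·2πrL = λ_enc L/ε₀.
E = 2k|λ_enc|/r = 2(8.99×10^9)(1.16×10^-7)/(0.0298) = 7.00×10^4 N/C.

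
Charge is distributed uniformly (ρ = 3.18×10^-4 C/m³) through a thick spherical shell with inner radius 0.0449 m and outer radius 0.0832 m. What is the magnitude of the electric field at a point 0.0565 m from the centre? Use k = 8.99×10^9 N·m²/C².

|E| = 3.37×10^5 N/C

Symmetry ⇒ E = E(r) r̂. Gaussian sphere of radius r = 0.0565 m (within the shell material, 0.0449 m < r < 0.0832 m).
Enclosed charge is the volume from a to r: Q_enc = (4π/3)ρ(r³ − a³) = 1.197×10^-7 C.
Since E is radial and uniform over the Gaussian sphere, Φ = E·4πr² = Q_enc/ε₀.
E = k|Q_enc|/r² = (8.99×10^9)(1.197e-7)/(0.0565)² = 3.37×10^5 N/C.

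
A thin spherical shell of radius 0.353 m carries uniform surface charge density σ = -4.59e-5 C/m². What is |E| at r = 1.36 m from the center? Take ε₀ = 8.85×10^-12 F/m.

Symmetry ⇒ E = E(r) r̂. Gaussian sphere of radius r = 1.36 m (r > 0.353 m).
The entire shell is enclosed: Q_enc = σ·4πR² = (-4.59×10^-5)·4π·(0.353)² = -7.187×10^-5 C.
Applying ∮E·dA = Q_enc/ε₀ with Φ = E(4πr²):
E = |Q_enc|/(4πε₀r²) = (7.187e-5)/(4π·8.85×10^-12·(1.36)²) = 3.49e5 N/C.

E ≈ 3.49×10^5 N/C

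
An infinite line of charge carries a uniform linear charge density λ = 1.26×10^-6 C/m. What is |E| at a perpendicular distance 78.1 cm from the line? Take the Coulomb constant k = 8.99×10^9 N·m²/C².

|E| = 2.90×10^4 N/C

By cylindrical symmetry E is radial; use a coaxial Gaussian cylinder of radius 78.1 cm and length L.
Q_enc = λL, so λ_enc = 1.26×10^-6 C/m.
Since E is radial and uniform over the curved surface, Φ = E·2πrL = Q_enc/ε₀ = λ_enc L/ε₀.
E = 2k|λ_enc|/r = 2(8.99×10^9)(1.26e-6)/(0.781) = 2.90×10^4 N/C.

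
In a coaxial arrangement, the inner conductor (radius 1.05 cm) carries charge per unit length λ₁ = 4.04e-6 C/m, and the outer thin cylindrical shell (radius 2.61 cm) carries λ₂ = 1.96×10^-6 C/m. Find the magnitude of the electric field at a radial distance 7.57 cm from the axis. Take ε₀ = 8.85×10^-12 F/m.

1.43×10^6 V/m

Choose a coaxial cylinder of radius r = 7.57 cm (arbitrary length L) as the Gaussian surface (r > 2.61 cm, enclosing both).
λ_enc = λ₁ + λ₂ = (4.04×10^-6) + (1.96×10^-6) = 6.00×10^-6 C/m.
Applying ∮E·dA = Q_enc/ε₀ with the end caps contributing no flux:
E = |λ_enc|/(2πε₀r) = (6.00×10^-6)/(2π·8.85×10^-12·0.0757) = 1.43e6 N/C.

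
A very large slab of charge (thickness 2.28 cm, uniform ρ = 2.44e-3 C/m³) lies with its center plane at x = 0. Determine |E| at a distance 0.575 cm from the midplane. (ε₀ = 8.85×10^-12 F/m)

By symmetry E is perpendicular to the slab. A Gaussian pillbox from −0.575 cm to +0.575 cm (face area A) lies entirely within the slab.
Q_enc = ρ·(2x)·A and flux = 2EA, so 2EA = 2ρxA/ε₀ ⇒ E = |ρ|x/ε₀.
E = (2.44×10^-3)(0.00575)/(8.85×10^-12) = 1.59e6 N/C.

E = 1.59e6 V/m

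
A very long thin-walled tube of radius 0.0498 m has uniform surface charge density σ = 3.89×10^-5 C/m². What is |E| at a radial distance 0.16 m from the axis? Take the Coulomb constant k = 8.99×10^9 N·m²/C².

Take a coaxial cylindrical Gaussian surface of radius r = 0.16 m and length L (r > 0.0498 m).
The whole shell is enclosed: λ_enc = σ·2πR = (3.89e-5)·2π·(0.0498) = 1.217×10^-5 C/m.
By Gauss's law (flux through the curved wall only), E·2πrL = λ_enc L/ε₀.
E = 2k|λ_enc|/r = 2(8.99×10^9)(1.217e-5)/(0.16) = 1.37×10^6 N/C.

E = 1.37×10^6 N/C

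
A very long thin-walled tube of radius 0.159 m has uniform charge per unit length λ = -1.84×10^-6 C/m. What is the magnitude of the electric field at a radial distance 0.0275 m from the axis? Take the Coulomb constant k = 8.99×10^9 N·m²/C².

|E| = 0 V/m

Coaxial Gaussian cylinder, radius r = 0.0275 m, length L (r < 0.159 m, inside the shell).
No charge is enclosed, so Gauss's law gives E·2πrL = 0 ⇒ E = 0.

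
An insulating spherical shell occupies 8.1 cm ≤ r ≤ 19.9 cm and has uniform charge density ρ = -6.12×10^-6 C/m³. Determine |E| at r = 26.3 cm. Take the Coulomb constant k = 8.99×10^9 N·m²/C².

By spherical symmetry E is radial; choose a Gaussian sphere of radius r = 26.3 cm (r > 19.9 cm, enclosing the whole shell).
Q_enc = ρ·(4π/3)(b³ − a³) = (-6.12×10^-6)·(4π/3)·((0.199)³ − (0.081)³) = -1.884e-7 C.
Gauss's law: E·4πr² = Q_enc/ε₀.
E = k|Q_enc|/r² = (8.99×10^9)(1.884e-7)/(0.263)² = 2.45×10^4 N/C.

|E| ≈ 2.45e4 V/m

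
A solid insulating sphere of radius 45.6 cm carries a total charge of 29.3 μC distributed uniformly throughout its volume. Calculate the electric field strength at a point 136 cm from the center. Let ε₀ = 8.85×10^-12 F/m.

Use a concentric Gaussian sphere at r = 136 cm (r > R, so the entire charge is enclosed).
Q_enc = 29.3 μC = 2.93e-5 C.
Since E is radial and uniform over the Gaussian sphere, Φ = E·4πr² = Q_enc/ε₀.
E = |Q_enc|/(4πε₀r²) = (2.93×10^-5)/(4π·8.85×10^-12·(1.36)²) = 1.42e5 N/C.

1.42e5 N/C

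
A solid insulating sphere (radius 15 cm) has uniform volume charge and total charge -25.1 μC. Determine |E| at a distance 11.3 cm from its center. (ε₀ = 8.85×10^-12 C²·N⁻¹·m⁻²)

|E| ≈ 7.56e6 V/m

Symmetry ⇒ E = E(r) r̂. Gaussian sphere of radius r = 11.3 cm (r < R).
Only the charge within r is enclosed: Q_enc = Q·(r/R)³ = (-25.1 μC)·(11.3 cm/15 cm)³ = -1.073e-5 C.
Applying ∮E·dA = Q_enc/ε₀ with Φ = E(4πr²):
E = |Q_enc|/(4πε₀r²) = (1.073×10^-5)/(4π·8.85×10^-12·(0.113)²) = 7.56e6 N/C.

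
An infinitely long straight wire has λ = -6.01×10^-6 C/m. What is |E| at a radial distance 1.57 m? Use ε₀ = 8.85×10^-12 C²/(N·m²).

6.88e4 N/C

Take a coaxial cylindrical Gaussian surface of radius r = 1.57 m and length L.
Q_enc = λL, so λ_enc = -6.01×10^-6 C/m.
By Gauss's law (flux through the curved wall only), E·2πrL = λ_enc L/ε₀.
E = |λ_enc|/(2πε₀r) = (6.01e-6)/(2π·8.85×10^-12·1.57) = 6.88×10^4 N/C.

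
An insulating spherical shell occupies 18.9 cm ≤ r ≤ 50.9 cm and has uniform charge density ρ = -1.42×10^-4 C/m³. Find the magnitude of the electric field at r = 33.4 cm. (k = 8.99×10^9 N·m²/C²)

E = 1.46×10^6 V/m

Take a concentric spherical Gaussian surface of radius r = 33.4 cm (within the shell material, 18.9 cm < r < 50.9 cm).
Only the shell between 18.9 cm and r is enclosed: Q_enc = ρ·(4π/3)(r³ − a³) = (-1.42×10^-4)·(4π/3)·((0.334)³ − (0.189)³) = -1.815×10^-5 C.
Since E is radial and uniform over the Gaussian sphere, Φ = E·4πr² = Q_enc/ε₀.
E = k|Q_enc|/r² = (8.99×10^9)(1.815e-5)/(0.334)² = 1.46e6 N/C.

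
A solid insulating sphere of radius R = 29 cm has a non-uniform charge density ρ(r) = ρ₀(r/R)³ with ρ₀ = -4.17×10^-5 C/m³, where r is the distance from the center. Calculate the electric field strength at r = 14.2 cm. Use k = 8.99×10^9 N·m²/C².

|E| ≈ 1.31e4 N/C

Take a concentric spherical Gaussian surface of radius r = 14.2 cm (r < R).
Q_enc = ∫₀^r ρ(r')·4πr'² dr' = (4πρ₀/R³) ∫₀^r r'^5 dr' = 4πρ₀ r^6/(6·R³) = -2.936e-8 C.
Since E is radial and uniform over the Gaussian sphere, Φ = E·4πr² = Q_enc/ε₀.
E = k|Q_enc|/r² = (8.99×10^9)(2.936×10^-8)/(0.142)² = 1.31×10^4 N/C.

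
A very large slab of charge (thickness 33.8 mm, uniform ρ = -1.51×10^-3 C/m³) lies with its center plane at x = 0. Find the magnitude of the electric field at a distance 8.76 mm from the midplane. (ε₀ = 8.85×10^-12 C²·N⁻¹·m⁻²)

By symmetry E is perpendicular to the slab. A Gaussian pillbox from −8.76 mm to +8.76 mm (face area A) lies entirely within the slab.
Q_enc = ρ·(2x)·A and flux = 2EA, so 2EA = 2ρxA/ε₀ ⇒ E = |ρ|x/ε₀.
E = (1.51e-3)(0.00876)/(8.85×10^-12) = 1.49×10^6 N/C.

E ≈ 1.49×10^6 N/C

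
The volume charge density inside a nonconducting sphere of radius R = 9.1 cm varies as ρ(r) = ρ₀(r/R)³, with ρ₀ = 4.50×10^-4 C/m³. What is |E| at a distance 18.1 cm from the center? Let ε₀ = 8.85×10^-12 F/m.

|E| = 1.95×10^5 V/m

Use a concentric Gaussian sphere at r = 18.1 cm (r > R, all charge enclosed).
Q_enc = 4π ∫₀^R ρ₀(r'/R)^3 r'² dr' = 4πρ₀R³/6 = 7.102×10^-7 C.
By Gauss's law, ∮E·dA = E·4πr² = Q_enc/ε₀.
E = |Q_enc|/(4πε₀r²) = (7.102e-7)/(4π·8.85×10^-12·(0.181)²) = 1.95×10^5 N/C.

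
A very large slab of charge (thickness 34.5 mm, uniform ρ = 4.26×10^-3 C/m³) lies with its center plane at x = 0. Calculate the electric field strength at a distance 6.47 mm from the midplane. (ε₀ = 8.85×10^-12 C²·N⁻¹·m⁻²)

By symmetry E is perpendicular to the slab. A Gaussian pillbox from −6.47 mm to +6.47 mm (face area A) lies entirely within the slab.
Q_enc = ρ·(2x)·A and flux = 2EA, so 2EA = 2ρxA/ε₀ ⇒ E = |ρ|x/ε₀.
E = (4.26×10^-3)(0.00647)/(8.85×10^-12) = 3.11e6 N/C.

3.11e6 N/C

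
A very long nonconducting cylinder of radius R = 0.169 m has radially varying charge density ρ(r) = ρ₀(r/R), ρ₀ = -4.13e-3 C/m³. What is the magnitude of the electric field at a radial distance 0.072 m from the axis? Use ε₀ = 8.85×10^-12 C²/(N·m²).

Coaxial Gaussian cylinder, radius r = 0.072 m, length L (r < R).
λ_enc = ∫₀^r ρ(r')·2πr' dr' = (2πρ₀/R)·r^3/3 = -1.91×10^-5 C/m.
Since E is radial and uniform over the curved surface, Φ = E·2πrL = Q_enc/ε₀ = λ_enc L/ε₀.
E = |λ_enc|/(2πε₀r) = (1.91×10^-5)/(2π·8.85×10^-12·0.072) = 4.77×10^6 N/C.

E ≈ 4.77e6 V/m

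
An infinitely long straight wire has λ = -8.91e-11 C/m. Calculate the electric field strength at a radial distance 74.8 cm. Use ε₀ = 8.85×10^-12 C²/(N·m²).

Choose a coaxial cylinder of radius r = 74.8 cm (arbitrary length L) as the Gaussian surface.
Q_enc = λL, so λ_enc = -8.91×10^-11 C/m.
Since E is radial and uniform over the curved surface, Φ = E·2πrL = Q_enc/ε₀ = λ_enc L/ε₀.
E = |λ_enc|/(2πε₀r) = (8.91e-11)/(2π·8.85×10^-12·0.748) = 2.14 N/C.

E = 2.14 V/m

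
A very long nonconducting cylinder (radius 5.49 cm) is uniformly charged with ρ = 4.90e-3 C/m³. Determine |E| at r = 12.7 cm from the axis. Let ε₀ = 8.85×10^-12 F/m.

E ≈ 6.57×10^6 N/C

By cylindrical symmetry E is radial; use a coaxial Gaussian cylinder of radius 12.7 cm and length L (r > 5.49 cm, full cross-section enclosed).
λ_enc = ρ·πR² = (4.90×10^-3)π(0.0549)² = 4.64×10^-5 C/m.
Applying ∮E·dA = Q_enc/ε₀ with the end caps contributing no flux:
E = |λ_enc|/(2πε₀r) = (4.64×10^-5)/(2π·8.85×10^-12·0.127) = 6.57×10^6 N/C.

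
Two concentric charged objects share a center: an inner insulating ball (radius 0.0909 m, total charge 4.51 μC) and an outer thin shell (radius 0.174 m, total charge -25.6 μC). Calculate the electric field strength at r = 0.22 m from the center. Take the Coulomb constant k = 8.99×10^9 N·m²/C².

Symmetry ⇒ E = E(r) r̂. Gaussian sphere of radius r = 0.22 m (r > 0.174 m, enclosing both).
Q_enc = (4.51 μC) + (-25.6 μC) = -2.109e-5 C.
Since E is radial and uniform over the Gaussian sphere, Φ = E·4πr² = Q_enc/ε₀.
E = k|Q_enc|/r² = (8.99×10^9)(2.109×10^-5)/(0.22)² = 3.92×10^6 N/C.

3.92×10^6 V/m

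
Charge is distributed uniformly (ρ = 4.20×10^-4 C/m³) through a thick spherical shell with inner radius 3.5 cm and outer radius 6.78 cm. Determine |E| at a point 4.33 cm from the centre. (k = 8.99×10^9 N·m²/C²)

3.23e5 V/m

Symmetry ⇒ E = E(r) r̂. Gaussian sphere of radius r = 4.33 cm (within the shell material, 3.5 cm < r < 6.78 cm).
Only the shell between 3.5 cm and r is enclosed: Q_enc = ρ·(4π/3)(r³ − a³) = (4.20e-4)·(4π/3)·((0.0433)³ − (0.035)³) = 6.739×10^-8 C.
Gauss's law: E·4πr² = Q_enc/ε₀.
E = k|Q_enc|/r² = (8.99×10^9)(6.739e-8)/(0.0433)² = 3.23e5 N/C.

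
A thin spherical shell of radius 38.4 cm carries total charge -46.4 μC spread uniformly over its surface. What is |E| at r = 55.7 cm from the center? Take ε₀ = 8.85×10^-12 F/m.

1.34×10^6 N/C

By spherical symmetry E is radial; choose a Gaussian sphere of radius r = 55.7 cm (r > 38.4 cm).
The entire shell is enclosed: Q_enc = -4.64e-5 C.
Since E is radial and uniform over the Gaussian sphere, Φ = E·4πr² = Q_enc/ε₀.
E = |Q_enc|/(4πε₀r²) = (4.64e-5)/(4π·8.85×10^-12·(0.557)²) = 1.34×10^6 N/C.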